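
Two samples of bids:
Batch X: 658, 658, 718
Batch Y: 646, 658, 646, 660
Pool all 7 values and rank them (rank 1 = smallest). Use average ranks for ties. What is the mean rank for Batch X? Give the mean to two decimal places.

5.00

Sorted (ascending): 646, 646, 658, 658, 658, 660, 718
The 2 values of 646 occupy positions 1–2 → average rank (1+2)/2 = 1.5.
The 3 values of 658 occupy positions 3–5 → average rank 4.
Batch X values → pooled ranks: 658→4, 658→4, 718→7
Mean rank = (4 + 4 + 7) / 3 = 5.00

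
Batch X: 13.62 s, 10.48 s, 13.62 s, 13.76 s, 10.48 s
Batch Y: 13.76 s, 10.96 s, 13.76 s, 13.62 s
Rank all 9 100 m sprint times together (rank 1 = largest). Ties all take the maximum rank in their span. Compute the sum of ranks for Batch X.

33

Sorted (descending): 13.76, 13.76, 13.76, 13.62, 13.62, 13.62, 10.96, 10.48, 10.48
The 3 values of 13.76 occupy positions 1–3 → each gets rank 3.
The 3 values of 13.62 occupy positions 4–6 → each gets rank 6.
The 2 values of 10.48 occupy positions 8–9 → each gets rank 9.
Batch X values → pooled ranks: 13.62→6, 10.48→9, 13.62→6, 13.76→3, 10.48→9
Rank sum = 6 + 9 + 6 + 3 + 9 = 33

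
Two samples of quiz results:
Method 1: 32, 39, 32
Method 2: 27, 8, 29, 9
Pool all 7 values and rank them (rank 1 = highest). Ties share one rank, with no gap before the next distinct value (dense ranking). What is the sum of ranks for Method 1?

Sorted (descending): 39, 32, 32, 29, 27, 9, 8
The 2 values of 32 share dense rank 2.
Remaining distinct values take the next consecutive integers.
Method 1 values → pooled ranks: 32→2, 39→1, 32→2
Rank sum = 2 + 1 + 2 = 5

5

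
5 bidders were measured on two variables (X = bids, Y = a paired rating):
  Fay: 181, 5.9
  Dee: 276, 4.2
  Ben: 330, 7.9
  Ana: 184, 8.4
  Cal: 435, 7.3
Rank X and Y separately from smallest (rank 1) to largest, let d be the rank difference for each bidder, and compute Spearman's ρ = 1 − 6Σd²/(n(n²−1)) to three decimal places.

0.100

Ranks of variable 1: 1, 3, 4, 2, 5
Ranks of variable 2: 2, 1, 4, 5, 3
d = r₁ − r₂: -1, 2, 0, -3, 2
d²: 1, 4, 0, 9, 4; Σd² = 18
ρ = 1 − 6·18/(5·24) = 1 − 108/120 = 0.100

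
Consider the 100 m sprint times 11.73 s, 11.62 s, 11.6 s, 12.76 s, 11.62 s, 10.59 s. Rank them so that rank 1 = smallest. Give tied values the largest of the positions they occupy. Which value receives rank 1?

10.59

Sorted (ascending): 10.59, 11.6, 11.62, 11.62, 11.73, 12.76
The 2 values of 11.62 occupy positions 3–4 → each gets rank 4.
Rank 1 → value 10.59.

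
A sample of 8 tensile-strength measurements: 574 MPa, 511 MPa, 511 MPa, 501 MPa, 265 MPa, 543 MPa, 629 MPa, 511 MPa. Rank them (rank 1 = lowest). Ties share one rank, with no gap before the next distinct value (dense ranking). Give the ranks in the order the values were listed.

Sorted (ascending): 265, 501, 511, 511, 511, 543, 574, 629
The 3 values of 511 share dense rank 3.
Remaining distinct values take the next consecutive integers.

5, 3, 3, 2, 1, 4, 6, 3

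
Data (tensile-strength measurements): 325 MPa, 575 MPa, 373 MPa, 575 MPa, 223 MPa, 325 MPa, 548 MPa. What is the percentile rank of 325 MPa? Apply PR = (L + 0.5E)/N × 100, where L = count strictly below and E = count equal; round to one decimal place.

28.6

N = 7.
Strictly below 325: 1. Equal to 325: 2.
PR = (1 + 0.5·2)/7 × 100 = 28.6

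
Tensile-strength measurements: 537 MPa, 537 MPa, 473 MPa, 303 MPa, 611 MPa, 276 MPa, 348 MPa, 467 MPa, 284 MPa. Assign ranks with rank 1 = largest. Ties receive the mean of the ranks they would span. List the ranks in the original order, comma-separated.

2.5, 2.5, 4, 7, 1, 9, 6, 5, 8

Sorted (descending): 611, 537, 537, 473, 467, 348, 303, 284, 276
The 2 values of 537 occupy positions 2–3 → average rank (2+3)/2 = 2.5.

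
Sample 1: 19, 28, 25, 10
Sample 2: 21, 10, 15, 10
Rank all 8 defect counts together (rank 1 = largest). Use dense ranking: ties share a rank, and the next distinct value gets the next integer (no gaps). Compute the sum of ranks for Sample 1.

13

Sorted (descending): 28, 25, 21, 19, 15, 10, 10, 10
The 3 values of 10 share dense rank 6.
Remaining distinct values take the next consecutive integers.
Sample 1 values → pooled ranks: 19→4, 28→1, 25→2, 10→6
Rank sum = 4 + 1 + 2 + 6 = 13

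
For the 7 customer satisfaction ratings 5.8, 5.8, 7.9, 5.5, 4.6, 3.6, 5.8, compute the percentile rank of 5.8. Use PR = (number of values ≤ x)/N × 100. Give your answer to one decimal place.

85.7

N = 7.
Strictly below 5.8: 3. Equal to 5.8: 3.
PR = 6/7 × 100 = 85.7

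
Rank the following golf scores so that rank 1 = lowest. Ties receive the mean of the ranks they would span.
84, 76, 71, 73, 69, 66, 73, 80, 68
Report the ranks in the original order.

Sorted (ascending): 66, 68, 69, 71, 73, 73, 76, 80, 84
The 2 values of 73 occupy positions 5–6 → average rank (5+6)/2 = 5.5.

9, 7, 4, 5.5, 3, 1, 5.5, 8, 2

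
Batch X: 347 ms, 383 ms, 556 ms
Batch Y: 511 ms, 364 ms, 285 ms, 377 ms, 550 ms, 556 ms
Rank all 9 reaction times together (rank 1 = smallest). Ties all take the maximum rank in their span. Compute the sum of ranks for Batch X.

Sorted (ascending): 285, 347, 364, 377, 383, 511, 550, 556, 556
The 2 values of 556 occupy positions 8–9 → each gets rank 9.
Batch X values → pooled ranks: 347→2, 383→5, 556→9
Rank sum = 2 + 5 + 9 = 16

16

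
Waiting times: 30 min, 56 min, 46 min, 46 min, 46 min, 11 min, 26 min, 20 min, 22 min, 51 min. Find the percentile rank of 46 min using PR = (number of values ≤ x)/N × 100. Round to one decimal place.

N = 10.
Strictly below 46: 5. Equal to 46: 3.
PR = 8/10 × 100 = 80.0

80.0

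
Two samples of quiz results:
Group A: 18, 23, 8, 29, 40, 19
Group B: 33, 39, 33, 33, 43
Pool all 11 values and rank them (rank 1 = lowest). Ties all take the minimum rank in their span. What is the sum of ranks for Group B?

38

Sorted (ascending): 8, 18, 19, 23, 29, 33, 33, 33, 39, 40, 43
The 3 values of 33 occupy positions 6–8 → each gets rank 6.
Group B values → pooled ranks: 33→6, 39→9, 33→6, 33→6, 43→11
Rank sum = 6 + 9 + 6 + 6 + 11 = 38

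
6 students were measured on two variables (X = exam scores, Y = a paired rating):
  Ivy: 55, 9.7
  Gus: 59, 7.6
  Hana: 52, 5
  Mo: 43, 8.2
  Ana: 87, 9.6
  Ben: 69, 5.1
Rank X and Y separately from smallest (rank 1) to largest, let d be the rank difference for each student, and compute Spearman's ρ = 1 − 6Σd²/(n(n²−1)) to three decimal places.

0.143

Ranks of variable 1: 3, 4, 2, 1, 6, 5
Ranks of variable 2: 6, 3, 1, 4, 5, 2
d = r₁ − r₂: -3, 1, 1, -3, 1, 3
d²: 9, 1, 1, 9, 1, 9; Σd² = 30
ρ = 1 − 6·30/(6·35) = 1 − 180/210 = 0.143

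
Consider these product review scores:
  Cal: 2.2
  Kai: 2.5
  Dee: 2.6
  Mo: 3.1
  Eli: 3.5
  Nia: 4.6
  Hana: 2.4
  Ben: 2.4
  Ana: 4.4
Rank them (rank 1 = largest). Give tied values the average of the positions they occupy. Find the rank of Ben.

Sorted (descending): 4.6, 4.4, 3.5, 3.1, 2.6, 2.5, 2.4, 2.4, 2.2
The 2 values of 2.4 occupy positions 7–8 → average rank (7+8)/2 = 7.5.
Ben has value 2.4 → rank 7.5.

7.5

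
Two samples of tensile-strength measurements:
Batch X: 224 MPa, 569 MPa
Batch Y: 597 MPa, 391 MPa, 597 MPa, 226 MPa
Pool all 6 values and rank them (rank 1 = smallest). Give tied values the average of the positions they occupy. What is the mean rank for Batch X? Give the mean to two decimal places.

2.50

Sorted (ascending): 224, 226, 391, 569, 597, 597
The 2 values of 597 occupy positions 5–6 → average rank (5+6)/2 = 5.5.
Batch X values → pooled ranks: 224→1, 569→4
Mean rank = (1 + 4) / 2 = 2.50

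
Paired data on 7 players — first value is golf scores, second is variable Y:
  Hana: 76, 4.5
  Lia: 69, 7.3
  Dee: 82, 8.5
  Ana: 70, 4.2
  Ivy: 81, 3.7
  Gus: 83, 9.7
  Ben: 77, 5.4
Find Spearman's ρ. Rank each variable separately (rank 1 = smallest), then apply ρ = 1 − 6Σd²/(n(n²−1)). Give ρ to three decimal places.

0.429

Ranks of variable 1: 3, 1, 6, 2, 5, 7, 4
Ranks of variable 2: 3, 5, 6, 2, 1, 7, 4
d = r₁ − r₂: 0, -4, 0, 0, 4, 0, 0
d²: 0, 16, 0, 0, 16, 0, 0; Σd² = 32
ρ = 1 − 6·32/(7·48) = 1 − 192/336 = 0.429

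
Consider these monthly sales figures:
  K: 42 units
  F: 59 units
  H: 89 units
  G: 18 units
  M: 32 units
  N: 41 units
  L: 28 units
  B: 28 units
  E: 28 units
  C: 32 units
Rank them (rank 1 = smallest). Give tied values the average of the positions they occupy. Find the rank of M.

5.5

Sorted (ascending): 18, 28, 28, 28, 32, 32, 41, 42, 59, 89
The 3 values of 28 occupy positions 2–4 → average rank 3.
The 2 values of 32 occupy positions 5–6 → average rank (5+6)/2 = 5.5.
M has value 32 units → rank 5.5.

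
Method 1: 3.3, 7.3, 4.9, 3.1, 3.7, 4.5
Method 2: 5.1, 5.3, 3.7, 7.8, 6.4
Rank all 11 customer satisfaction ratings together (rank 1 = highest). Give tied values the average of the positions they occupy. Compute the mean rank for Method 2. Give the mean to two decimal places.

4.30

Sorted (descending): 7.8, 7.3, 6.4, 5.3, 5.1, 4.9, 4.5, 3.7, 3.7, 3.3, 3.1
The 2 values of 3.7 occupy positions 8–9 → average rank (8+9)/2 = 8.5.
Method 2 values → pooled ranks: 5.1→5, 5.3→4, 3.7→8.5, 7.8→1, 6.4→3
Mean rank = (5 + 4 + 8.5 + 1 + 3) / 5 = 4.30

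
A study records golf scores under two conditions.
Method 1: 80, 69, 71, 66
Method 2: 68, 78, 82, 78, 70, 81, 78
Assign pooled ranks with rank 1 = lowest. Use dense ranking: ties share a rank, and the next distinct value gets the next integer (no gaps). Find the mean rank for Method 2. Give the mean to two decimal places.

5.86

Sorted (ascending): 66, 68, 69, 70, 71, 78, 78, 78, 80, 81, 82
The 3 values of 78 share dense rank 6.
Remaining distinct values take the next consecutive integers.
Method 2 values → pooled ranks: 68→2, 78→6, 82→9, 78→6, 70→4, 81→8, 78→6
Mean rank = (2 + 6 + 9 + 6 + 4 + 8 + 6) / 7 = 5.86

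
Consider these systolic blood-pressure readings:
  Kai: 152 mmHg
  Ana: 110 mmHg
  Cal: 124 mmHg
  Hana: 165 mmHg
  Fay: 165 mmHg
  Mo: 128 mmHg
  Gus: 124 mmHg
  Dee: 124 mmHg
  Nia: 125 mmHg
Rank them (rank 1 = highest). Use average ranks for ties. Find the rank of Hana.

1.5

Sorted (descending): 165, 165, 152, 128, 125, 124, 124, 124, 110
The 2 values of 165 occupy positions 1–2 → average rank (1+2)/2 = 1.5.
The 3 values of 124 occupy positions 6–8 → average rank 7.
Hana has value 165 mmHg → rank 1.5.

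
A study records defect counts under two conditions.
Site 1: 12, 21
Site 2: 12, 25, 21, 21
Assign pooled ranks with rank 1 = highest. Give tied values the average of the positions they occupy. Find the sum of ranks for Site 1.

8.5

Sorted (descending): 25, 21, 21, 21, 12, 12
The 3 values of 21 occupy positions 2–4 → average rank 3.
The 2 values of 12 occupy positions 5–6 → average rank (5+6)/2 = 5.5.
Site 1 values → pooled ranks: 12→5.5, 21→3
Rank sum = 5.5 + 3 = 8.5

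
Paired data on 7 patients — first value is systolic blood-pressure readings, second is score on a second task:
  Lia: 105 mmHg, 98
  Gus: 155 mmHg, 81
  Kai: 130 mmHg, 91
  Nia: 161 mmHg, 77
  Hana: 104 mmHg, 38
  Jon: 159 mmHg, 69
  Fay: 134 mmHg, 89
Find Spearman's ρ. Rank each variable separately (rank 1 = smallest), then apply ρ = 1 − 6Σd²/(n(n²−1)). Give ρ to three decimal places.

Ranks of variable 1: 2, 5, 3, 7, 1, 6, 4
Ranks of variable 2: 7, 4, 6, 3, 1, 2, 5
d = r₁ − r₂: -5, 1, -3, 4, 0, 4, -1
d²: 25, 1, 9, 16, 0, 16, 1; Σd² = 68
ρ = 1 − 6·68/(7·48) = 1 − 408/336 = -0.214

-0.214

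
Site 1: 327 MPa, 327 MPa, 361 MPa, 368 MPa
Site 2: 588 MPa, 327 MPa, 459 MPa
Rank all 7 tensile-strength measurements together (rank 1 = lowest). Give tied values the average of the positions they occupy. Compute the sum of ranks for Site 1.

13

Sorted (ascending): 327, 327, 327, 361, 368, 459, 588
The 3 values of 327 occupy positions 1–3 → average rank 2.
Site 1 values → pooled ranks: 327→2, 327→2, 361→4, 368→5
Rank sum = 2 + 2 + 4 + 5 = 13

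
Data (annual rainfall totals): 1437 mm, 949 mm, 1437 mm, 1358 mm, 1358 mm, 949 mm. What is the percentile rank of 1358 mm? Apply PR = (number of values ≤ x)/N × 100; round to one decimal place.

66.7

N = 6.
Strictly below 1358: 2. Equal to 1358: 2.
PR = 4/6 × 100 = 66.7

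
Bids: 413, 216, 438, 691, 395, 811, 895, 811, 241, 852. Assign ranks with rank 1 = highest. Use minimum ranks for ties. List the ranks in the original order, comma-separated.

Sorted (descending): 895, 852, 811, 811, 691, 438, 413, 395, 241, 216
The 2 values of 811 occupy positions 3–4 → each gets rank 3.

7, 10, 6, 5, 8, 3, 1, 3, 9, 2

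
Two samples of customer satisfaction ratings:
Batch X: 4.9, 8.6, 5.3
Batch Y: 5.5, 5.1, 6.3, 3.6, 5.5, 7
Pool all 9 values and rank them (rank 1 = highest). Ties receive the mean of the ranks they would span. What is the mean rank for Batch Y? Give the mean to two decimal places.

Sorted (descending): 8.6, 7, 6.3, 5.5, 5.5, 5.3, 5.1, 4.9, 3.6
The 2 values of 5.5 occupy positions 4–5 → average rank (4+5)/2 = 4.5.
Batch Y values → pooled ranks: 5.5→4.5, 5.1→7, 6.3→3, 3.6→9, 5.5→4.5, 7→2
Mean rank = (4.5 + 7 + 3 + 9 + 4.5 + 2) / 6 = 5.00

5.00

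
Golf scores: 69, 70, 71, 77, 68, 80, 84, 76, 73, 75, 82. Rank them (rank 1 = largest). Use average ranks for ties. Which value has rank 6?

75

Sorted (descending): 84, 82, 80, 77, 76, 75, 73, 71, 70, 69, 68
No ties — each value takes its position as its rank.
Rank 6 → value 75.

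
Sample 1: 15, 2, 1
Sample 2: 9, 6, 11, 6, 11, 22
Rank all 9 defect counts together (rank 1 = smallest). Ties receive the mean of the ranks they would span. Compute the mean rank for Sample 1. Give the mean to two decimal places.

3.67

Sorted (ascending): 1, 2, 6, 6, 9, 11, 11, 15, 22
The 2 values of 6 occupy positions 3–4 → average rank (3+4)/2 = 3.5.
The 2 values of 11 occupy positions 6–7 → average rank (6+7)/2 = 6.5.
Sample 1 values → pooled ranks: 15→8, 2→2, 1→1
Mean rank = (8 + 2 + 1) / 3 = 3.67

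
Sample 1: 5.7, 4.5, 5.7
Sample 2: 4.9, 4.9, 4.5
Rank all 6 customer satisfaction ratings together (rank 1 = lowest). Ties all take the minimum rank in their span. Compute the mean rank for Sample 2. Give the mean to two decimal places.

Sorted (ascending): 4.5, 4.5, 4.9, 4.9, 5.7, 5.7
The 2 values of 4.5 occupy positions 1–2 → each gets rank 1.
The 2 values of 4.9 occupy positions 3–4 → each gets rank 3.
The 2 values of 5.7 occupy positions 5–6 → each gets rank 5.
Sample 2 values → pooled ranks: 4.9→3, 4.9→3, 4.5→1
Mean rank = (3 + 3 + 1) / 3 = 2.33

2.33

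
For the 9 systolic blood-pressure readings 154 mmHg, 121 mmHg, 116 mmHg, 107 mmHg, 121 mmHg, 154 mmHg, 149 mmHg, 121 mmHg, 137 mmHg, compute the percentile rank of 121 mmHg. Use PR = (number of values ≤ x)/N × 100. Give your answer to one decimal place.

55.6

N = 9.
Strictly below 121: 2. Equal to 121: 3.
PR = 5/9 × 100 = 55.6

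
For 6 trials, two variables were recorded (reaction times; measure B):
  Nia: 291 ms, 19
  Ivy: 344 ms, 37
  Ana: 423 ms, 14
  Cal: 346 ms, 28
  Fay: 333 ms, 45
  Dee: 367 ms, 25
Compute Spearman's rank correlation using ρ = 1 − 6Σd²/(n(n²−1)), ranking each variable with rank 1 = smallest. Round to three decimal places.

Ranks of variable 1: 1, 3, 6, 4, 2, 5
Ranks of variable 2: 2, 5, 1, 4, 6, 3
d = r₁ − r₂: -1, -2, 5, 0, -4, 2
d²: 1, 4, 25, 0, 16, 4; Σd² = 50
ρ = 1 − 6·50/(6·35) = 1 − 300/210 = -0.429

-0.429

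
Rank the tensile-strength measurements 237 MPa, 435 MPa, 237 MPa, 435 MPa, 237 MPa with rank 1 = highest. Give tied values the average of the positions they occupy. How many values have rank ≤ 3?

2

Sorted (descending): 435, 435, 237, 237, 237
The 2 values of 435 occupy positions 1–2 → average rank (1+2)/2 = 1.5.
The 3 values of 237 occupy positions 3–5 → average rank 4.
Ranks ≤ 3: {1.5, 1.5} → 2 values.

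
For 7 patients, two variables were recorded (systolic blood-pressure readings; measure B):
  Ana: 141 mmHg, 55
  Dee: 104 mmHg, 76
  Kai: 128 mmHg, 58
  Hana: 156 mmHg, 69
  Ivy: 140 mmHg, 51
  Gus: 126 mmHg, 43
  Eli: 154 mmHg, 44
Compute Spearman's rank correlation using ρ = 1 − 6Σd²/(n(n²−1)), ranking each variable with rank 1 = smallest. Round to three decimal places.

Ranks of variable 1: 5, 1, 3, 7, 4, 2, 6
Ranks of variable 2: 4, 7, 5, 6, 3, 1, 2
d = r₁ − r₂: 1, -6, -2, 1, 1, 1, 4
d²: 1, 36, 4, 1, 1, 1, 16; Σd² = 60
ρ = 1 − 6·60/(7·48) = 1 − 360/336 = -0.071

-0.071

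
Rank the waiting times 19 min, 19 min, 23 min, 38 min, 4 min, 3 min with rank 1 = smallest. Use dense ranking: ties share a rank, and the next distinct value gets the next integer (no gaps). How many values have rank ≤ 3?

Sorted (ascending): 3, 4, 19, 19, 23, 38
The 2 values of 19 share dense rank 3.
Remaining distinct values take the next consecutive integers.
Ranks ≤ 3: {1, 2, 3, 3} → 4 values.

4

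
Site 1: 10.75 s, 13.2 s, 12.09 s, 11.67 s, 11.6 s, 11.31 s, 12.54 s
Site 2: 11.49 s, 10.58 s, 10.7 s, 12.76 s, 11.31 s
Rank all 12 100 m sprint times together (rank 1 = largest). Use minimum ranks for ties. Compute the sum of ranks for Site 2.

Sorted (descending): 13.2, 12.76, 12.54, 12.09, 11.67, 11.6, 11.49, 11.31, 11.31, 10.75, 10.7, 10.58
The 2 values of 11.31 occupy positions 8–9 → each gets rank 8.
Site 2 values → pooled ranks: 11.49→7, 10.58→12, 10.7→11, 12.76→2, 11.31→8
Rank sum = 7 + 12 + 11 + 2 + 8 = 40

40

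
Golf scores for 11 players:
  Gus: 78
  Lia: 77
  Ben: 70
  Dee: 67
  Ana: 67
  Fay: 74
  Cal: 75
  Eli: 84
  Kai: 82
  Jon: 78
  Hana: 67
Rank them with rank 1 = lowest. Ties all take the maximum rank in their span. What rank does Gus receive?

9

Sorted (ascending): 67, 67, 67, 70, 74, 75, 77, 78, 78, 82, 84
The 3 values of 67 occupy positions 1–3 → each gets rank 3.
The 2 values of 78 occupy positions 8–9 → each gets rank 9.
Gus has value 78 → rank 9.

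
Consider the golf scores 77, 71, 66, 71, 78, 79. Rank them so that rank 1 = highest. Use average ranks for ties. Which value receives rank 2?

Sorted (descending): 79, 78, 77, 71, 71, 66
The 2 values of 71 occupy positions 4–5 → average rank (4+5)/2 = 4.5.
Rank 2 → value 78.

78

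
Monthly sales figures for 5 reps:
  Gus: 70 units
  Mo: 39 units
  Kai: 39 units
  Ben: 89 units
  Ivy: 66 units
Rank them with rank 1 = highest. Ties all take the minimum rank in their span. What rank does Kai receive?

4

Sorted (descending): 89, 70, 66, 39, 39
The 2 values of 39 occupy positions 4–5 → each gets rank 4.
Kai has value 39 units → rank 4.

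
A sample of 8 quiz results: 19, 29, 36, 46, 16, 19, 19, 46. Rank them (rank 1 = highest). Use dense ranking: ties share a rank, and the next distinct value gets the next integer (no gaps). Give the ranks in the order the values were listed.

Sorted (descending): 46, 46, 36, 29, 19, 19, 19, 16
The 2 values of 46 share dense rank 1.
The 3 values of 19 share dense rank 4.
Remaining distinct values take the next consecutive integers.

4, 3, 2, 1, 5, 4, 4, 1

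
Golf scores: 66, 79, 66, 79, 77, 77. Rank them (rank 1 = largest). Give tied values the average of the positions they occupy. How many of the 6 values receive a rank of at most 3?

2

Sorted (descending): 79, 79, 77, 77, 66, 66
The 2 values of 79 occupy positions 1–2 → average rank (1+2)/2 = 1.5.
The 2 values of 77 occupy positions 3–4 → average rank (3+4)/2 = 3.5.
The 2 values of 66 occupy positions 5–6 → average rank (5+6)/2 = 5.5.
Ranks ≤ 3: {1.5, 1.5} → 2 values.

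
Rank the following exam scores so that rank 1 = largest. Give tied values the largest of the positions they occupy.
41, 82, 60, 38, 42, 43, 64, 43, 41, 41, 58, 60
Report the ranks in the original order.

Sorted (descending): 82, 64, 60, 60, 58, 43, 43, 42, 41, 41, 41, 38
The 2 values of 60 occupy positions 3–4 → each gets rank 4.
The 2 values of 43 occupy positions 6–7 → each gets rank 7.
The 3 values of 41 occupy positions 9–11 → each gets rank 11.

11, 1, 4, 12, 8, 7, 2, 7, 11, 11, 5, 4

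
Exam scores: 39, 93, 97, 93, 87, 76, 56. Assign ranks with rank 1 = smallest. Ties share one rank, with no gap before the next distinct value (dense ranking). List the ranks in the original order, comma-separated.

1, 5, 6, 5, 4, 3, 2

Sorted (ascending): 39, 56, 76, 87, 93, 93, 97
The 2 values of 93 share dense rank 5.
Remaining distinct values take the next consecutive integers.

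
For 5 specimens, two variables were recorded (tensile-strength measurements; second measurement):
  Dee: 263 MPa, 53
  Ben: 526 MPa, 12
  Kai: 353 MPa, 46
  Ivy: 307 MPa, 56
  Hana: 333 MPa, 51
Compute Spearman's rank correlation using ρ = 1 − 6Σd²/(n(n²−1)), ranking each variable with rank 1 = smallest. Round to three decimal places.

Ranks of variable 1: 1, 5, 4, 2, 3
Ranks of variable 2: 4, 1, 2, 5, 3
d = r₁ − r₂: -3, 4, 2, -3, 0
d²: 9, 16, 4, 9, 0; Σd² = 38
ρ = 1 − 6·38/(5·24) = 1 − 228/120 = -0.900

-0.900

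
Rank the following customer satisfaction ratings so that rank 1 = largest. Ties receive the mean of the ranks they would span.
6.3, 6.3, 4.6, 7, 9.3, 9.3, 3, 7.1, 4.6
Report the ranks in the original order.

5.5, 5.5, 7.5, 4, 1.5, 1.5, 9, 3, 7.5

Sorted (descending): 9.3, 9.3, 7.1, 7, 6.3, 6.3, 4.6, 4.6, 3
The 2 values of 9.3 occupy positions 1–2 → average rank (1+2)/2 = 1.5.
The 2 values of 6.3 occupy positions 5–6 → average rank (5+6)/2 = 5.5.
The 2 values of 4.6 occupy positions 7–8 → average rank (7+8)/2 = 7.5.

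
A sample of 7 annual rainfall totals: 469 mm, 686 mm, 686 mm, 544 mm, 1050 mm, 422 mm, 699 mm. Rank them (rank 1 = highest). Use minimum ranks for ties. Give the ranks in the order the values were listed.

6, 3, 3, 5, 1, 7, 2

Sorted (descending): 1050, 699, 686, 686, 544, 469, 422
The 2 values of 686 occupy positions 3–4 → each gets rank 3.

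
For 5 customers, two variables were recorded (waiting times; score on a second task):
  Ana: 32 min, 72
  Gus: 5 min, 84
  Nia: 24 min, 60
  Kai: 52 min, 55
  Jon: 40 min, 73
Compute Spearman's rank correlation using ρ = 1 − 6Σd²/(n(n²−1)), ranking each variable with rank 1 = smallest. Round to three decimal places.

Ranks of variable 1: 3, 1, 2, 5, 4
Ranks of variable 2: 3, 5, 2, 1, 4
d = r₁ − r₂: 0, -4, 0, 4, 0
d²: 0, 16, 0, 16, 0; Σd² = 32
ρ = 1 − 6·32/(5·24) = 1 − 192/120 = -0.600

-0.600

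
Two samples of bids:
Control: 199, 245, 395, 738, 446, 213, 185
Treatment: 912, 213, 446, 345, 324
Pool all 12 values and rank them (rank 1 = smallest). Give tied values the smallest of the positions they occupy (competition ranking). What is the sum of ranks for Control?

39

Sorted (ascending): 185, 199, 213, 213, 245, 324, 345, 395, 446, 446, 738, 912
The 2 values of 213 occupy positions 3–4 → each gets rank 3.
The 2 values of 446 occupy positions 9–10 → each gets rank 9.
Control values → pooled ranks: 199→2, 245→5, 395→8, 738→11, 446→9, 213→3, 185→1
Rank sum = 2 + 5 + 8 + 11 + 9 + 3 + 1 = 39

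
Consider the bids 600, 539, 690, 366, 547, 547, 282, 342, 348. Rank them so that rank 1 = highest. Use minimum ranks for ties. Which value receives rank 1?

690

Sorted (descending): 690, 600, 547, 547, 539, 366, 348, 342, 282
The 2 values of 547 occupy positions 3–4 → each gets rank 3.
Rank 1 → value 690.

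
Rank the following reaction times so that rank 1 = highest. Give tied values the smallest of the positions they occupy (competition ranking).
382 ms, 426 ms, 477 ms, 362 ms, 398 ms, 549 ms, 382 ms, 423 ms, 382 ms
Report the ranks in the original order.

Sorted (descending): 549, 477, 426, 423, 398, 382, 382, 382, 362
The 3 values of 382 occupy positions 6–8 → each gets rank 6.

6, 3, 2, 9, 5, 1, 6, 4, 6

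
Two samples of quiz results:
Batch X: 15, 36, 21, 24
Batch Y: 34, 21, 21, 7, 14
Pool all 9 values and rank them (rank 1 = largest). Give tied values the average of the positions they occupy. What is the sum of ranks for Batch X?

Sorted (descending): 36, 34, 24, 21, 21, 21, 15, 14, 7
The 3 values of 21 occupy positions 4–6 → average rank 5.
Batch X values → pooled ranks: 15→7, 36→1, 21→5, 24→3
Rank sum = 7 + 1 + 5 + 3 = 16

16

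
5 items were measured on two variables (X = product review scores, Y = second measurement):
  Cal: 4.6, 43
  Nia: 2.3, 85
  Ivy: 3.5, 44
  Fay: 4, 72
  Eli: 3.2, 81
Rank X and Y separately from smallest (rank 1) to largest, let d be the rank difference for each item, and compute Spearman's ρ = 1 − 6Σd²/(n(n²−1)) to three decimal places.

-0.900

Ranks of variable 1: 5, 1, 3, 4, 2
Ranks of variable 2: 1, 5, 2, 3, 4
d = r₁ − r₂: 4, -4, 1, 1, -2
d²: 16, 16, 1, 1, 4; Σd² = 38
ρ = 1 − 6·38/(5·24) = 1 − 228/120 = -0.900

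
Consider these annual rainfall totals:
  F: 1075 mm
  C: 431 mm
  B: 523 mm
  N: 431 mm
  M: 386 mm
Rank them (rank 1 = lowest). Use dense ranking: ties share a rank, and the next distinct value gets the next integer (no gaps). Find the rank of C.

2

Sorted (ascending): 386, 431, 431, 523, 1075
The 2 values of 431 share dense rank 2.
Remaining distinct values take the next consecutive integers.
C has value 431 mm → rank 2.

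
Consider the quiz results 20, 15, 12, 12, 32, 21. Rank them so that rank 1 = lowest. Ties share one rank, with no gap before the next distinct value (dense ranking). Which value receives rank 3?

Sorted (ascending): 12, 12, 15, 20, 21, 32
The 2 values of 12 share dense rank 1.
Remaining distinct values take the next consecutive integers.
Rank 3 → value 20.

20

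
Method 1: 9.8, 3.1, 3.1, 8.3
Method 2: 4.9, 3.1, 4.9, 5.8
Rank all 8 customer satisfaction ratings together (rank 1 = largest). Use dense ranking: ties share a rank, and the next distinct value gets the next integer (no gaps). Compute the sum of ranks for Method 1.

13

Sorted (descending): 9.8, 8.3, 5.8, 4.9, 4.9, 3.1, 3.1, 3.1
The 2 values of 4.9 share dense rank 4.
The 3 values of 3.1 share dense rank 5.
Remaining distinct values take the next consecutive integers.
Method 1 values → pooled ranks: 9.8→1, 3.1→5, 3.1→5, 8.3→2
Rank sum = 1 + 5 + 5 + 2 = 13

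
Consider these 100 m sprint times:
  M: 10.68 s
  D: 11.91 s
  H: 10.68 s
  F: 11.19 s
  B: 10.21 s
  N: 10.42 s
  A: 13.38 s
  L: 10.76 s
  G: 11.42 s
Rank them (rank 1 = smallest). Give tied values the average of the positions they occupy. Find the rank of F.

6

Sorted (ascending): 10.21, 10.42, 10.68, 10.68, 10.76, 11.19, 11.42, 11.91, 13.38
The 2 values of 10.68 occupy positions 3–4 → average rank (3+4)/2 = 3.5.
F has value 11.19 s → rank 6.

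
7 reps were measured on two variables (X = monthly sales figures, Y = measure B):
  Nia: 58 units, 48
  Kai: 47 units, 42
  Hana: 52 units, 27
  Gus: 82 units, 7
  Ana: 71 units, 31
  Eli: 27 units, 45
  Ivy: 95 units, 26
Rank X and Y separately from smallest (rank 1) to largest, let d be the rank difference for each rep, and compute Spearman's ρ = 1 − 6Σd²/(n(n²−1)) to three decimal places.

-0.679

Ranks of variable 1: 4, 2, 3, 6, 5, 1, 7
Ranks of variable 2: 7, 5, 3, 1, 4, 6, 2
d = r₁ − r₂: -3, -3, 0, 5, 1, -5, 5
d²: 9, 9, 0, 25, 1, 25, 25; Σd² = 94
ρ = 1 − 6·94/(7·48) = 1 − 564/336 = -0.679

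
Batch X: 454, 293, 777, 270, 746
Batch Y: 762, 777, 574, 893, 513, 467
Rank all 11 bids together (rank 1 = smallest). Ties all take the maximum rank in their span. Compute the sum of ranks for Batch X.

23

Sorted (ascending): 270, 293, 454, 467, 513, 574, 746, 762, 777, 777, 893
The 2 values of 777 occupy positions 9–10 → each gets rank 10.
Batch X values → pooled ranks: 454→3, 293→2, 777→10, 270→1, 746→7
Rank sum = 3 + 2 + 10 + 1 + 7 = 23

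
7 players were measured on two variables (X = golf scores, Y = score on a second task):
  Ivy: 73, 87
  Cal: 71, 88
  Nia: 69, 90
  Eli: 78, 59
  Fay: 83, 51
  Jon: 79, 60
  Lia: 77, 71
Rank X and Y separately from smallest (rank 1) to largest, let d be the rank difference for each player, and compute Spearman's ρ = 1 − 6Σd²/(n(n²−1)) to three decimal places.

Ranks of variable 1: 3, 2, 1, 5, 7, 6, 4
Ranks of variable 2: 5, 6, 7, 2, 1, 3, 4
d = r₁ − r₂: -2, -4, -6, 3, 6, 3, 0
d²: 4, 16, 36, 9, 36, 9, 0; Σd² = 110
ρ = 1 − 6·110/(7·48) = 1 − 660/336 = -0.964

-0.964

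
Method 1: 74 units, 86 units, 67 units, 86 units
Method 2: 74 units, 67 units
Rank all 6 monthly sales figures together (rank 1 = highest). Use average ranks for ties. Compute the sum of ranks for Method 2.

Sorted (descending): 86, 86, 74, 74, 67, 67
The 2 values of 86 occupy positions 1–2 → average rank (1+2)/2 = 1.5.
The 2 values of 74 occupy positions 3–4 → average rank (3+4)/2 = 3.5.
The 2 values of 67 occupy positions 5–6 → average rank (5+6)/2 = 5.5.
Method 2 values → pooled ranks: 74→3.5, 67→5.5
Rank sum = 3.5 + 5.5 = 9

9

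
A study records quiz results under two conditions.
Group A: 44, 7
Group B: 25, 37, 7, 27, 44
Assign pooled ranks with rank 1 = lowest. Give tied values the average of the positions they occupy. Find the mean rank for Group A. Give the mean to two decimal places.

Sorted (ascending): 7, 7, 25, 27, 37, 44, 44
The 2 values of 7 occupy positions 1–2 → average rank (1+2)/2 = 1.5.
The 2 values of 44 occupy positions 6–7 → average rank (6+7)/2 = 6.5.
Group A values → pooled ranks: 44→6.5, 7→1.5
Mean rank = (6.5 + 1.5) / 2 = 4.00

4.00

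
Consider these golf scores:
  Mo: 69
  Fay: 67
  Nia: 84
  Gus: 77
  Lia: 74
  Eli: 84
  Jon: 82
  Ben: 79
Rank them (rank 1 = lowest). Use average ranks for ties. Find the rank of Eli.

7.5

Sorted (ascending): 67, 69, 74, 77, 79, 82, 84, 84
The 2 values of 84 occupy positions 7–8 → average rank (7+8)/2 = 7.5.
Eli has value 84 → rank 7.5.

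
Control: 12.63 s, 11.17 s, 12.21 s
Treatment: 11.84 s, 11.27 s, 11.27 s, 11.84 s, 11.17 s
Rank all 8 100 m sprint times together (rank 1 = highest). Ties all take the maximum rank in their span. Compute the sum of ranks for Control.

Sorted (descending): 12.63, 12.21, 11.84, 11.84, 11.27, 11.27, 11.17, 11.17
The 2 values of 11.84 occupy positions 3–4 → each gets rank 4.
The 2 values of 11.27 occupy positions 5–6 → each gets rank 6.
The 2 values of 11.17 occupy positions 7–8 → each gets rank 8.
Control values → pooled ranks: 12.63→1, 11.17→8, 12.21→2
Rank sum = 1 + 8 + 2 = 11

11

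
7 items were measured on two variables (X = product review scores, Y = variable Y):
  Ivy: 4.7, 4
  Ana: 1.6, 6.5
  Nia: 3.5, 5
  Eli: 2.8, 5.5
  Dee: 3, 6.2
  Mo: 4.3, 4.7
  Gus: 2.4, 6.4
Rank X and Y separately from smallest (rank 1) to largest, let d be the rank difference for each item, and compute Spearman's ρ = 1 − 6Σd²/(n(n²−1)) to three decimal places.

Ranks of variable 1: 7, 1, 5, 3, 4, 6, 2
Ranks of variable 2: 1, 7, 3, 4, 5, 2, 6
d = r₁ − r₂: 6, -6, 2, -1, -1, 4, -4
d²: 36, 36, 4, 1, 1, 16, 16; Σd² = 110
ρ = 1 − 6·110/(7·48) = 1 − 660/336 = -0.964

-0.964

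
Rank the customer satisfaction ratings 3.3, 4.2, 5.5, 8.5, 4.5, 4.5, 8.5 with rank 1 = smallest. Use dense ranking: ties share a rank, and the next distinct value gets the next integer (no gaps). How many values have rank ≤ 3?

4

Sorted (ascending): 3.3, 4.2, 4.5, 4.5, 5.5, 8.5, 8.5
The 2 values of 4.5 share dense rank 3.
The 2 values of 8.5 share dense rank 5.
Remaining distinct values take the next consecutive integers.
Ranks ≤ 3: {1, 2, 3, 3} → 4 values.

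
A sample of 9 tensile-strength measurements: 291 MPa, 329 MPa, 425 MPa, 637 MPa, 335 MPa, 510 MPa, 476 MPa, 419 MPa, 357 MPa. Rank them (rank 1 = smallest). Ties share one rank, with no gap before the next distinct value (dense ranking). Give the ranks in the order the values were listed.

Sorted (ascending): 291, 329, 335, 357, 419, 425, 476, 510, 637
No ties — each value takes its position as its rank.

1, 2, 6, 9, 3, 8, 7, 5, 4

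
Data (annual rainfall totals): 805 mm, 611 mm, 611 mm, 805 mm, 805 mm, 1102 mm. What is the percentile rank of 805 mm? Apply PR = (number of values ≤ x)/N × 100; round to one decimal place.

83.3

N = 6.
Strictly below 805: 2. Equal to 805: 3.
PR = 5/6 × 100 = 83.3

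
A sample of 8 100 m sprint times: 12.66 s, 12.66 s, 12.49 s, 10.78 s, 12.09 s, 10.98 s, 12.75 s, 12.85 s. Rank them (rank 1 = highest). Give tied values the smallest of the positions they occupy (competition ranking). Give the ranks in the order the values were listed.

3, 3, 5, 8, 6, 7, 2, 1

Sorted (descending): 12.85, 12.75, 12.66, 12.66, 12.49, 12.09, 10.98, 10.78
The 2 values of 12.66 occupy positions 3–4 → each gets rank 3.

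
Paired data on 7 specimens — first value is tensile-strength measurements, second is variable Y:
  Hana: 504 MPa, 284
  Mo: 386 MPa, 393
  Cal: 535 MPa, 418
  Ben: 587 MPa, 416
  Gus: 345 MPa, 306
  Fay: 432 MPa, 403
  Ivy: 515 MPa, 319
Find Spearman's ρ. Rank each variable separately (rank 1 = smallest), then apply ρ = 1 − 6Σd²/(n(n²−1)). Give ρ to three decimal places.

Ranks of variable 1: 4, 2, 6, 7, 1, 3, 5
Ranks of variable 2: 1, 4, 7, 6, 2, 5, 3
d = r₁ − r₂: 3, -2, -1, 1, -1, -2, 2
d²: 9, 4, 1, 1, 1, 4, 4; Σd² = 24
ρ = 1 − 6·24/(7·48) = 1 − 144/336 = 0.571

0.571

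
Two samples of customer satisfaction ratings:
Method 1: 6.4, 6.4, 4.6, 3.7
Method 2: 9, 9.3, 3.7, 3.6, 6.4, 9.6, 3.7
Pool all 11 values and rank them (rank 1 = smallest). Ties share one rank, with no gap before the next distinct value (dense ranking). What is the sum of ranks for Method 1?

13

Sorted (ascending): 3.6, 3.7, 3.7, 3.7, 4.6, 6.4, 6.4, 6.4, 9, 9.3, 9.6
The 3 values of 3.7 share dense rank 2.
The 3 values of 6.4 share dense rank 4.
Remaining distinct values take the next consecutive integers.
Method 1 values → pooled ranks: 6.4→4, 6.4→4, 4.6→3, 3.7→2
Rank sum = 4 + 4 + 3 + 2 = 13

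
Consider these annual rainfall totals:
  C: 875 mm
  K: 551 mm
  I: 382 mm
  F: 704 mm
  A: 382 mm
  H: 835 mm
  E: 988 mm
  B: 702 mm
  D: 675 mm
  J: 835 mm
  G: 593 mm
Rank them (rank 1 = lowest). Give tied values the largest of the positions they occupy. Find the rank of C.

Sorted (ascending): 382, 382, 551, 593, 675, 702, 704, 835, 835, 875, 988
The 2 values of 382 occupy positions 1–2 → each gets rank 2.
The 2 values of 835 occupy positions 8–9 → each gets rank 9.
C has value 875 mm → rank 10.

10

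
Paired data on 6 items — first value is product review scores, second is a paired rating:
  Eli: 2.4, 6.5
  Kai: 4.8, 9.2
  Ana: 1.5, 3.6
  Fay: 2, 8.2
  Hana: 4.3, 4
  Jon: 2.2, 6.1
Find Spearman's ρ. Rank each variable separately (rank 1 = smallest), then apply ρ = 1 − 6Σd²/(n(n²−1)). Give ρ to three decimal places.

0.486

Ranks of variable 1: 4, 6, 1, 2, 5, 3
Ranks of variable 2: 4, 6, 1, 5, 2, 3
d = r₁ − r₂: 0, 0, 0, -3, 3, 0
d²: 0, 0, 0, 9, 9, 0; Σd² = 18
ρ = 1 − 6·18/(6·35) = 1 − 108/210 = 0.486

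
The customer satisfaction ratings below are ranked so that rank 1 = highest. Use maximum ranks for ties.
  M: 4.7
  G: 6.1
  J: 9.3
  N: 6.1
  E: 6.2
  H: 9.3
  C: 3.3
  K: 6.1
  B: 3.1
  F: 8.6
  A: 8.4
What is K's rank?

8

Sorted (descending): 9.3, 9.3, 8.6, 8.4, 6.2, 6.1, 6.1, 6.1, 4.7, 3.3, 3.1
The 2 values of 9.3 occupy positions 1–2 → each gets rank 2.
The 3 values of 6.1 occupy positions 6–8 → each gets rank 8.
K has value 6.1 → rank 8.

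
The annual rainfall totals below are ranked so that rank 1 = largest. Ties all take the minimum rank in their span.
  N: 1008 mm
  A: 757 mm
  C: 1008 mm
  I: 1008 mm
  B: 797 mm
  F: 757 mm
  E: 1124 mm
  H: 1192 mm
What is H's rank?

Sorted (descending): 1192, 1124, 1008, 1008, 1008, 797, 757, 757
The 3 values of 1008 occupy positions 3–5 → each gets rank 3.
The 2 values of 757 occupy positions 7–8 → each gets rank 7.
H has value 1192 mm → rank 1.

1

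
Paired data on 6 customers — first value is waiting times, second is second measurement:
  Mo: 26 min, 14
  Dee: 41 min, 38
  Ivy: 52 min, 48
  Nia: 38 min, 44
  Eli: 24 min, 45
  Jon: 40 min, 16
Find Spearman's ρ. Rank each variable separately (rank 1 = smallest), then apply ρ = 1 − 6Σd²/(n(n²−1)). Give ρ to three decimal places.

0.257

Ranks of variable 1: 2, 5, 6, 3, 1, 4
Ranks of variable 2: 1, 3, 6, 4, 5, 2
d = r₁ − r₂: 1, 2, 0, -1, -4, 2
d²: 1, 4, 0, 1, 16, 4; Σd² = 26
ρ = 1 − 6·26/(6·35) = 1 − 156/210 = 0.257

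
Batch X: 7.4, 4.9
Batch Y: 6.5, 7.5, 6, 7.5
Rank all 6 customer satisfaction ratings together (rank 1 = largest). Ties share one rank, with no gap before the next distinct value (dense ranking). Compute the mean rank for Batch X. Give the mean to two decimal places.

3.50

Sorted (descending): 7.5, 7.5, 7.4, 6.5, 6, 4.9
The 2 values of 7.5 share dense rank 1.
Remaining distinct values take the next consecutive integers.
Batch X values → pooled ranks: 7.4→2, 4.9→5
Mean rank = (2 + 5) / 2 = 3.50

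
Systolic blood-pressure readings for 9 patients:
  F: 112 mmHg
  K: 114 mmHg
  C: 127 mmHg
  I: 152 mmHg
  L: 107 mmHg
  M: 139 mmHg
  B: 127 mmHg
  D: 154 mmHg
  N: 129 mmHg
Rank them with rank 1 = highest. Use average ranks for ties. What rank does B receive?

Sorted (descending): 154, 152, 139, 129, 127, 127, 114, 112, 107
The 2 values of 127 occupy positions 5–6 → average rank (5+6)/2 = 5.5.
B has value 127 mmHg → rank 5.5.

5.5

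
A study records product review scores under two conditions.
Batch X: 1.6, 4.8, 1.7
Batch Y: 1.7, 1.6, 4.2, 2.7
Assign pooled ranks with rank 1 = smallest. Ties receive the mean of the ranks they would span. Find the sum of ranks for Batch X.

12

Sorted (ascending): 1.6, 1.6, 1.7, 1.7, 2.7, 4.2, 4.8
The 2 values of 1.6 occupy positions 1–2 → average rank (1+2)/2 = 1.5.
The 2 values of 1.7 occupy positions 3–4 → average rank (3+4)/2 = 3.5.
Batch X values → pooled ranks: 1.6→1.5, 4.8→7, 1.7→3.5
Rank sum = 1.5 + 7 + 3.5 = 12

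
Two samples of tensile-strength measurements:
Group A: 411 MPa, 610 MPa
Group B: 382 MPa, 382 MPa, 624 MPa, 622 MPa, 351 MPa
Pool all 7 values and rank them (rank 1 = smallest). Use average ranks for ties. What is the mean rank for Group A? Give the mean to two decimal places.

4.50

Sorted (ascending): 351, 382, 382, 411, 610, 622, 624
The 2 values of 382 occupy positions 2–3 → average rank (2+3)/2 = 2.5.
Group A values → pooled ranks: 411→4, 610→5
Mean rank = (4 + 5) / 2 = 4.50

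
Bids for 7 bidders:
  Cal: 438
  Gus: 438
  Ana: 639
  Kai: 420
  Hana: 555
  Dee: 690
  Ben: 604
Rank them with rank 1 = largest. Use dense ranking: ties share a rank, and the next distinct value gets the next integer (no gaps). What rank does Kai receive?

Sorted (descending): 690, 639, 604, 555, 438, 438, 420
The 2 values of 438 share dense rank 5.
Remaining distinct values take the next consecutive integers.
Kai has value 420 → rank 6.

6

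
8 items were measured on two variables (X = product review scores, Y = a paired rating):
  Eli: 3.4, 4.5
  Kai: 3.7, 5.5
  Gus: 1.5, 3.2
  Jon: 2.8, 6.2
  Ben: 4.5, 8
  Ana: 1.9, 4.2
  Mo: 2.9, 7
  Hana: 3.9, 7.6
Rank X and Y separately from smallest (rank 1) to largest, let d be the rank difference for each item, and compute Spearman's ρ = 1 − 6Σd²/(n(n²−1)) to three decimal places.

0.810

Ranks of variable 1: 5, 6, 1, 3, 8, 2, 4, 7
Ranks of variable 2: 3, 4, 1, 5, 8, 2, 6, 7
d = r₁ − r₂: 2, 2, 0, -2, 0, 0, -2, 0
d²: 4, 4, 0, 4, 0, 0, 4, 0; Σd² = 16
ρ = 1 − 6·16/(8·63) = 1 − 96/504 = 0.810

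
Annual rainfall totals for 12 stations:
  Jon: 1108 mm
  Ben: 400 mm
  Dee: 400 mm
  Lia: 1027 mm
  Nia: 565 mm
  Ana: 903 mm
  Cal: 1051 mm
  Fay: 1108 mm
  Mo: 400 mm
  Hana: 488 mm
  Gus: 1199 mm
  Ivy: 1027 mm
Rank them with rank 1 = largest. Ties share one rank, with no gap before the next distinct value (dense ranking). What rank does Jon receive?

Sorted (descending): 1199, 1108, 1108, 1051, 1027, 1027, 903, 565, 488, 400, 400, 400
The 2 values of 1108 share dense rank 2.
The 2 values of 1027 share dense rank 4.
The 3 values of 400 share dense rank 8.
Remaining distinct values take the next consecutive integers.
Jon has value 1108 mm → rank 2.

2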